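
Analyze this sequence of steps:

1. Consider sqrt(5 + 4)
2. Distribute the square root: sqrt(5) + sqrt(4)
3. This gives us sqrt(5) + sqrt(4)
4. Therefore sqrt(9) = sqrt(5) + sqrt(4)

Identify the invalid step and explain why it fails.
Step 2: Distribute the square root: sqrt(5) + sqrt(4)

Step 2 incorrectly 'distributes' the square root over addition. The square root function does not distribute: sqrt(a + b) ≠ sqrt(a) + sqrt(b). In fact, sqrt(5 + 4) = sqrt(9) ≈ 3.0000, while sqrt(5) + sqrt(4) ≈ 4.2361.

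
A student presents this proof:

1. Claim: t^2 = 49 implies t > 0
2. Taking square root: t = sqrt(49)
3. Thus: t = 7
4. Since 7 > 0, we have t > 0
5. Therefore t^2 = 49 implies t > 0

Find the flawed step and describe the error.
Step 2: Taking square root: t = sqrt(49)

Step 2 takes the square root and assumes the positive root only. The equation t^2 = 49 actually has two solutions: t = 7 and t = -7. The proof silently assumes t > 0 without justification, then uses this assumption to conclude t > 0, which is circular. The counterexample t = -7 shows the claim is false.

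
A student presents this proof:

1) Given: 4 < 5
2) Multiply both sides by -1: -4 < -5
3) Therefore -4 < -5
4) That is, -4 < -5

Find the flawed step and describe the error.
Step 2: Multiply both sides by -1: -4 < -5

Step 2 multiplies both sides by -1 but fails to reverse the inequality sign. When multiplying (or dividing) an inequality by a negative number, the direction must be reversed. Since 4 < 5, we should get -4 > -5, i.e., -4 > -5.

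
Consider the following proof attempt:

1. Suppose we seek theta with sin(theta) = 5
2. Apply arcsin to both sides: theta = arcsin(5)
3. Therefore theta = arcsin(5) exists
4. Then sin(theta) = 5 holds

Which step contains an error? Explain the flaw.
Step 2: Apply arcsin to both sides: theta = arcsin(5)

Step 2 applies arcsin to 5. However, arcsin(x) is only defined for x in [-1, 1] because sin(theta) can only produce values in that range. Since |5| > 1, arcsin(5) is undefined. There is no angle whose sine equals 5.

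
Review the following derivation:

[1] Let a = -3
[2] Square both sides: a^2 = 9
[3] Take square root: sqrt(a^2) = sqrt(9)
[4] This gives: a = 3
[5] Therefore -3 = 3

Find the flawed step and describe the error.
Step 4: This gives: a = 3

Step 4 incorrectly states that sqrt(a^2) = a. The correct identity is sqrt(a^2) = |a|. Since a = -3 < 0, we have sqrt(a^2) = |-3| = 3, not a = -3.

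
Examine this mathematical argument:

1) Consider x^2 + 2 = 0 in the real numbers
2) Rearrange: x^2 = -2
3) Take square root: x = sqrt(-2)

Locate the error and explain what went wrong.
Step 3: Take square root: x = sqrt(-2)

Step 3 takes the square root of -2, which is negative. In the real number system, the square root of a negative number is undefined. The equation x^2 + 2 = 0 has no real solutions. Square roots of negative numbers only exist in the complex numbers.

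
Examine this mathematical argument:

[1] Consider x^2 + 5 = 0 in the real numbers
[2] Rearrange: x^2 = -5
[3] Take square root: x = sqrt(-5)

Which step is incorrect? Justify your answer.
Step 3: Take square root: x = sqrt(-5)

Step 3 takes the square root of -5, which is negative. In the real number system, the square root of a negative number is undefined. The equation x^2 + 5 = 0 has no real solutions. Square roots of negative numbers only exist in the complex numbers.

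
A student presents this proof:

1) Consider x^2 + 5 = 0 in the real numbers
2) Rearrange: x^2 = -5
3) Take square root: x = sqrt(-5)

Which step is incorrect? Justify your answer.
Step 3: Take square root: x = sqrt(-5)

Step 3 takes the square root of -5, which is negative. In the real number system, the square root of a negative number is undefined. The equation x^2 + 5 = 0 has no real solutions. Square roots of negative numbers only exist in the complex numbers.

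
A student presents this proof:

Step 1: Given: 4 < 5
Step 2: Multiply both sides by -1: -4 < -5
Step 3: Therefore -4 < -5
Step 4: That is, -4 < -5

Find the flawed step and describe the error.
Step 2: Multiply both sides by -1: -4 < -5

Step 2 multiplies both sides by -1 but fails to reverse the inequality sign. When multiplying (or dividing) an inequality by a negative number, the direction must be reversed. Since 4 < 5, we should get -4 > -5, i.e., -4 > -5.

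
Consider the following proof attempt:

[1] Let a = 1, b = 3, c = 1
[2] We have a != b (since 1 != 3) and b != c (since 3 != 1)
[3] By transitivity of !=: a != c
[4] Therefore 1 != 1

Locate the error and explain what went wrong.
Step 3: By transitivity of !=: a != c

Step 3 incorrectly applies transitivity to the '!=' relation. Transitivity states: if a R b and b R c, then a R c. However, '!=' is not transitive. Counterexample: 1 != 3 and 3 != 1, but 1 = 1 (both equal 1). Transitivity holds for relations like <, <=, =, but not for !=.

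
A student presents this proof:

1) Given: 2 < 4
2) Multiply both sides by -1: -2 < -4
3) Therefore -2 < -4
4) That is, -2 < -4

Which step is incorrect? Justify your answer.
Step 2: Multiply both sides by -1: -2 < -4

Step 2 multiplies both sides by -1 but fails to reverse the inequality sign. When multiplying (or dividing) an inequality by a negative number, the direction must be reversed. Since 2 < 4, we should get -2 > -4, i.e., -2 > -4.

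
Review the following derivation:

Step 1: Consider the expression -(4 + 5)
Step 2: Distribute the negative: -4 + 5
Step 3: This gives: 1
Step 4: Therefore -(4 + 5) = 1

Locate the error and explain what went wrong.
Step 2: Distribute the negative: -4 + 5

Step 2 incorrectly distributes the negative sign. The correct distribution is -(4 + 5) = -4 - 5 = -9. The negative must be applied to both terms, not just the first. The error treats -(4 + 5) as -4 + 5, which equals 1 instead of -9.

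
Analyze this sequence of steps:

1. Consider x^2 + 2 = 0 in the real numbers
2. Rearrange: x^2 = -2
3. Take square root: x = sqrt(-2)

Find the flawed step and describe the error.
Step 3: Take square root: x = sqrt(-2)

Step 3 takes the square root of -2, which is negative. In the real number system, the square root of a negative number is undefined. The equation x^2 + 2 = 0 has no real solutions. Square roots of negative numbers only exist in the complex numbers.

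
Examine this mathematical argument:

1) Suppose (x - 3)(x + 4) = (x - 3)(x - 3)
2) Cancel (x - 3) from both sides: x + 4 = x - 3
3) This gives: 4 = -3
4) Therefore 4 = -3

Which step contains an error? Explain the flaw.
Step 2: Cancel (x - 3) from both sides: x + 4 = x - 3

Step 2 cancels (x - 3) from both sides. This is only valid if (x - 3) ≠ 0, i.e., x ≠ 3. When x = 3, both sides equal zero regardless of the other factors. The correct approach requires considering x = 3 as a separate case.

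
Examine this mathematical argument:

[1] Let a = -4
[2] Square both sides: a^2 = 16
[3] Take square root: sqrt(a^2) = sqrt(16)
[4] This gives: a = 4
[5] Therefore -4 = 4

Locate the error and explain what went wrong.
Step 4: This gives: a = 4

Step 4 incorrectly states that sqrt(a^2) = a. The correct identity is sqrt(a^2) = |a|. Since a = -4 < 0, we have sqrt(a^2) = |-4| = 4, not a = -4.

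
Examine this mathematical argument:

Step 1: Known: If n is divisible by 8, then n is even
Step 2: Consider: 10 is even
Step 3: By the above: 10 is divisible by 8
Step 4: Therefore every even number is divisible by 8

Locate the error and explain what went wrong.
Step 3: By the above: 10 is divisible by 8

Step 3 commits the fallacy of affirming the consequent. The known fact 'divisible by 8 → even' does NOT imply 'even → divisible by 8'. That would be the converse, which is false. For example, 10 is even but 10 ÷ 8 = 1.25, which is not an integer.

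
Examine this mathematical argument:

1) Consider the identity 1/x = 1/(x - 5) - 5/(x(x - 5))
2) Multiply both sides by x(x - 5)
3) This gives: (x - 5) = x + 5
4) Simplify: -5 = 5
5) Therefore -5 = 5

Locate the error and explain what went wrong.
Step 3: This gives: (x - 5) = x + 5

Step 3 makes a sign error when clearing denominators. Multiplying -5/(x(x - 5)) by x(x - 5) gives -5, not +5. The correct result is (x - 5) = x - 5, which is trivially true, not (x - 5) = x + 5. (Step 1 is a valid identity: 1/(x - 5) - 5/(x(x - 5)) = (x - 5)/(x(x - 5)) = 1/x.)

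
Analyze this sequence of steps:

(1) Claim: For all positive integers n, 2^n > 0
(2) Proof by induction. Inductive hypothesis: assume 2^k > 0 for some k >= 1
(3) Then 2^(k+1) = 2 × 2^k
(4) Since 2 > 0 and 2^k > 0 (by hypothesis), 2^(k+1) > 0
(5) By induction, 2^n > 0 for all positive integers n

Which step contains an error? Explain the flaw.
Step 5: By induction, 2^n > 0 for all positive integers n

Step 5 concludes the proof by induction, but no base case was ever established. A valid induction proof requires: (1) a base case proving 2^1 > 0, and (2) an inductive step showing IF 2^k > 0 THEN 2^(k+1) > 0. Steps 2-4 correctly establish the inductive step, but without the base case the conclusion in step 5 does not follow.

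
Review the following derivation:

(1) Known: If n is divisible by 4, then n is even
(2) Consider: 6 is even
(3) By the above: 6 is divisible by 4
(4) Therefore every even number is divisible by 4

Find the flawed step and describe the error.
Step 3: By the above: 6 is divisible by 4

Step 3 commits the fallacy of affirming the consequent. The known fact 'divisible by 4 → even' does NOT imply 'even → divisible by 4'. That would be the converse, which is false. For example, 6 is even but 6 ÷ 4 = 1.50, which is not an integer.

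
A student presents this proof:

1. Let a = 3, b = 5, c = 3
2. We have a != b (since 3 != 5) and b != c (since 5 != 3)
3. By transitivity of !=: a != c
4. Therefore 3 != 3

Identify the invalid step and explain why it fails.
Step 3: By transitivity of !=: a != c

Step 3 incorrectly applies transitivity to the '!=' relation. Transitivity states: if a R b and b R c, then a R c. However, '!=' is not transitive. Counterexample: 3 != 5 and 5 != 3, but 3 = 3 (both equal 3). Transitivity holds for relations like <, <=, =, but not for !=.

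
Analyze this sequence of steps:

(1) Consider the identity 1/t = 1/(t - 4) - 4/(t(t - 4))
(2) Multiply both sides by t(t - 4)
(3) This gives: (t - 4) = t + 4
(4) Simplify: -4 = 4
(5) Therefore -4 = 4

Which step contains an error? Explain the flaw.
Step 3: This gives: (t - 4) = t + 4

Step 3 makes a sign error when clearing denominators. Multiplying -4/(t(t - 4)) by t(t - 4) gives -4, not +4. The correct result is (t - 4) = t - 4, which is trivially true, not (t - 4) = t + 4. (Step 1 is a valid identity: 1/(t - 4) - 4/(t(t - 4)) = (t - 4)/(t(t - 4)) = 1/t.)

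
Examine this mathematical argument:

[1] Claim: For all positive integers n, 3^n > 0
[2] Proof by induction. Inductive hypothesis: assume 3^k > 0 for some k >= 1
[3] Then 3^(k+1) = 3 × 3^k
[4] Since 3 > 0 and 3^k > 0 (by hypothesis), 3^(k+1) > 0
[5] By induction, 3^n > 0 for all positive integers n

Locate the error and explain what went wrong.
Step 5: By induction, 3^n > 0 for all positive integers n

Step 5 concludes the proof by induction, but no base case was ever established. A valid induction proof requires: (1) a base case proving 3^1 > 0, and (2) an inductive step showing IF 3^k > 0 THEN 3^(k+1) > 0. Steps 2-4 correctly establish the inductive step, but without the base case the conclusion in step 5 does not follow.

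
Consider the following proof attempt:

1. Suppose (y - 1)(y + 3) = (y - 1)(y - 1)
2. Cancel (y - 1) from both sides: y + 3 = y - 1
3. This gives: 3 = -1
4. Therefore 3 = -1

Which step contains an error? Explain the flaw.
Step 2: Cancel (y - 1) from both sides: y + 3 = y - 1

Step 2 cancels (y - 1) from both sides. This is only valid if (y - 1) ≠ 0, i.e., y ≠ 1. When y = 1, both sides equal zero regardless of the other factors. The correct approach requires considering y = 1 as a separate case.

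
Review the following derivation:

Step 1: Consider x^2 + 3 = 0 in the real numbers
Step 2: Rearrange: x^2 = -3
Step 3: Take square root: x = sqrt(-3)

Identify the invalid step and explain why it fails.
Step 3: Take square root: x = sqrt(-3)

Step 3 takes the square root of -3, which is negative. In the real number system, the square root of a negative number is undefined. The equation x^2 + 3 = 0 has no real solutions. Square roots of negative numbers only exist in the complex numbers.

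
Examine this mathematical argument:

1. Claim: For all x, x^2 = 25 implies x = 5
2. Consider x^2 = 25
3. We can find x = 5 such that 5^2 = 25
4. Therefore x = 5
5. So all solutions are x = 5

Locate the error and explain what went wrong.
Step 4: Therefore x = 5

Step 4 incorrectly concludes that x = 5 is the only solution. The proof shows that x = 5 is A solution (existence), but does not show it is the ONLY solution (uniqueness). In fact, x = -5 is also a solution since (-5)^2 = 25. Finding one solution doesn't prove there are no others.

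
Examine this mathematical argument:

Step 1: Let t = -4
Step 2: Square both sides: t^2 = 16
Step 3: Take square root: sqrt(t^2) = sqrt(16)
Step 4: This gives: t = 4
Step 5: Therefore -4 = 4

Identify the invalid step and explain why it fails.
Step 4: This gives: t = 4

Step 4 incorrectly states that sqrt(t^2) = t. The correct identity is sqrt(t^2) = |t|. Since t = -4 < 0, we have sqrt(t^2) = |-4| = 4, not t = -4.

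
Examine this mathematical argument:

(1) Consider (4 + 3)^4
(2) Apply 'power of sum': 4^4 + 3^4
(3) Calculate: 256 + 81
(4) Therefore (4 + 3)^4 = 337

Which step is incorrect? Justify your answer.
Step 2: Apply 'power of sum': 4^4 + 3^4

Step 2 incorrectly applies a non-existent rule '(a+b)^n = a^n + b^n'. This is false in general. The correct expansion uses the binomial theorem. The actual value is (4 + 3)^4 = 7^4 = 2401, not 337.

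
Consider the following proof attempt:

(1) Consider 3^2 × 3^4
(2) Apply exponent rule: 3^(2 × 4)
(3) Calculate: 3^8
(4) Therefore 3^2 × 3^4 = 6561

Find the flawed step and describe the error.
Step 2: Apply exponent rule: 3^(2 × 4)

Step 2 incorrectly states that a^b × a^c = a^(b×c). The correct rule is a^b × a^c = a^(b+c). The actual value is 3^2 × 3^4 = 3^6 = 729, not 3^8 = 6561.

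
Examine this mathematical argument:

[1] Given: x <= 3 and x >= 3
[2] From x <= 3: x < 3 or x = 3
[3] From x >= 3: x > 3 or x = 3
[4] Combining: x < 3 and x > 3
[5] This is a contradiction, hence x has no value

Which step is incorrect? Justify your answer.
Step 4: Combining: x < 3 and x > 3

Step 4 incorrectly combines the conditions. From x <= 3 and x >= 3, the intersection is x = 3. The error treats the 'or' cases as 'and' requirements. The correct conclusion is that x = 3 is the unique solution, not that no solution exists.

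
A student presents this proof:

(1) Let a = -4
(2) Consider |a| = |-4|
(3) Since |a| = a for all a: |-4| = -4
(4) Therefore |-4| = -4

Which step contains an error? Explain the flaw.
Step 3: Since |a| = a for all a: |-4| = -4

Step 3 incorrectly states that |a| = a for all a. The correct definition is |a| = a when a >= 0, and |a| = -a when a < 0. Since -4 < 0, we have |-4| = -(-4) = 4, not -4.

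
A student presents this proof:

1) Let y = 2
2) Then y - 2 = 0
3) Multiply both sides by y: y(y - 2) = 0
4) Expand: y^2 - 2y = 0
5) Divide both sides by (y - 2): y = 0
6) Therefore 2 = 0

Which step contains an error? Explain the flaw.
Step 5: Divide both sides by (y - 2): y = 0

Step 5 divides both sides by (y - 2). However, since y = 2, we have (y - 2) = 0. Division by zero is undefined, making this step invalid.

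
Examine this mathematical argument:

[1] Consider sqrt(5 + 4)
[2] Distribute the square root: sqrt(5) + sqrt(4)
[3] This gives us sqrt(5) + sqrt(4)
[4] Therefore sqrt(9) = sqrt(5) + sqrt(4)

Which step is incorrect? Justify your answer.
Step 2: Distribute the square root: sqrt(5) + sqrt(4)

Step 2 incorrectly 'distributes' the square root over addition. The square root function does not distribute: sqrt(a + b) ≠ sqrt(a) + sqrt(b). In fact, sqrt(5 + 4) = sqrt(9) ≈ 3.0000, while sqrt(5) + sqrt(4) ≈ 4.2361.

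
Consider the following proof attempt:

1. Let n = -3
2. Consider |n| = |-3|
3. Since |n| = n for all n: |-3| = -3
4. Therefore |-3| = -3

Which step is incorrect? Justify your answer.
Step 3: Since |n| = n for all n: |-3| = -3

Step 3 incorrectly states that |n| = n for all n. The correct definition is |n| = n when n >= 0, and |n| = -n when n < 0. Since -3 < 0, we have |-3| = -(-3) = 3, not -3.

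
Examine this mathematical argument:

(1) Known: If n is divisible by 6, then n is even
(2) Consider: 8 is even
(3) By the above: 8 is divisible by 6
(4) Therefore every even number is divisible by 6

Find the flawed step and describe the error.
Step 3: By the above: 8 is divisible by 6

Step 3 commits the fallacy of affirming the consequent. The known fact 'divisible by 6 → even' does NOT imply 'even → divisible by 6'. That would be the converse, which is false. For example, 8 is even but 8 ÷ 6 = 1.33, which is not an integer.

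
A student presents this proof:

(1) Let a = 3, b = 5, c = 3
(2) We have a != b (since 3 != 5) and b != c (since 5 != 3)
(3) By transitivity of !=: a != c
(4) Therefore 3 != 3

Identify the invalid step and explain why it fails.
Step 3: By transitivity of !=: a != c

Step 3 incorrectly applies transitivity to the '!=' relation. Transitivity states: if a R b and b R c, then a R c. However, '!=' is not transitive. Counterexample: 3 != 5 and 5 != 3, but 3 = 3 (both equal 3). Transitivity holds for relations like <, <=, =, but not for !=.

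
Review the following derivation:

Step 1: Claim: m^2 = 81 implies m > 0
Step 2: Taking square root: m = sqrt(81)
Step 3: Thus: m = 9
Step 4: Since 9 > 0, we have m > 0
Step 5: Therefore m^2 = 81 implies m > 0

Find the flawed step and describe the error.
Step 2: Taking square root: m = sqrt(81)

Step 2 takes the square root and assumes the positive root only. The equation m^2 = 81 actually has two solutions: m = 9 and m = -9. The proof silently assumes m > 0 without justification, then uses this assumption to conclude m > 0, which is circular. The counterexample m = -9 shows the claim is false.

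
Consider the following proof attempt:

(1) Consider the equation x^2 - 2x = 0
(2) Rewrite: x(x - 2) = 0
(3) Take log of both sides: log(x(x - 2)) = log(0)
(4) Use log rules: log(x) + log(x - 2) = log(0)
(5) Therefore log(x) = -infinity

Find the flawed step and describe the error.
Step 3: Take log of both sides: log(x(x - 2)) = log(0)

Step 3 takes the logarithm of both sides, resulting in log(0) on the right side. The logarithm is only defined for positive numbers; log(0) is undefined (approaches negative infinity). This operation is invalid.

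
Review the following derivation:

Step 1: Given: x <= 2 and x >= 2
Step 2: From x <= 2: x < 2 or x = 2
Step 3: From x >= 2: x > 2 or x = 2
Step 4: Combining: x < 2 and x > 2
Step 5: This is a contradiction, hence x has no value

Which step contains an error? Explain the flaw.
Step 4: Combining: x < 2 and x > 2

Step 4 incorrectly combines the conditions. From x <= 2 and x >= 2, the intersection is x = 2. The error treats the 'or' cases as 'and' requirements. The correct conclusion is that x = 2 is the unique solution, not that no solution exists.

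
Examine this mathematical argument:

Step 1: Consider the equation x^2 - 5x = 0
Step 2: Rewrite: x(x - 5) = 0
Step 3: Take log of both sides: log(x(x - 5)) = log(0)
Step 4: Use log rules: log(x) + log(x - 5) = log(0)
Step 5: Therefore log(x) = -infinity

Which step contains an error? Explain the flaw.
Step 3: Take log of both sides: log(x(x - 5)) = log(0)

Step 3 takes the logarithm of both sides, resulting in log(0) on the right side. The logarithm is only defined for positive numbers; log(0) is undefined (approaches negative infinity). This operation is invalid.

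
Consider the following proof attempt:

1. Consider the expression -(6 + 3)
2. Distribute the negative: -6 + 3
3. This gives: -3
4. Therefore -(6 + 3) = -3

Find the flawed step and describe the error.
Step 2: Distribute the negative: -6 + 3

Step 2 incorrectly distributes the negative sign. The correct distribution is -(6 + 3) = -6 - 3 = -9. The negative must be applied to both terms, not just the first. The error treats -(6 + 3) as -6 + 3, which equals -3 instead of -9.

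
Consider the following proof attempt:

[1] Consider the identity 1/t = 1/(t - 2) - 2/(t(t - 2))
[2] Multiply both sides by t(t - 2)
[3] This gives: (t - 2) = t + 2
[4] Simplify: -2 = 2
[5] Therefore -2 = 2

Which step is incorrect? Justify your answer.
Step 3: This gives: (t - 2) = t + 2

Step 3 makes a sign error when clearing denominators. Multiplying -2/(t(t - 2)) by t(t - 2) gives -2, not +2. The correct result is (t - 2) = t - 2, which is trivially true, not (t - 2) = t + 2. (Step 1 is a valid identity: 1/(t - 2) - 2/(t(t - 2)) = (t - 2)/(t(t - 2)) = 1/t.)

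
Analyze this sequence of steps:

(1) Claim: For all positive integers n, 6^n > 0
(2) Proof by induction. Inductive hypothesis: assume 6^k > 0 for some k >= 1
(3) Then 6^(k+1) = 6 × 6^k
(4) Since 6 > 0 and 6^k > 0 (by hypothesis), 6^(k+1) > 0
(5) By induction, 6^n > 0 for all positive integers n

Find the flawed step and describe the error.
Step 5: By induction, 6^n > 0 for all positive integers n

Step 5 concludes the proof by induction, but no base case was ever established. A valid induction proof requires: (1) a base case proving 6^1 > 0, and (2) an inductive step showing IF 6^k > 0 THEN 6^(k+1) > 0. Steps 2-4 correctly establish the inductive step, but without the base case the conclusion in step 5 does not follow.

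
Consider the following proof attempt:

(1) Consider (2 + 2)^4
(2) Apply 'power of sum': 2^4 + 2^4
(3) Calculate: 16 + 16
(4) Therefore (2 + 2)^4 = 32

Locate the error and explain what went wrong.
Step 2: Apply 'power of sum': 2^4 + 2^4

Step 2 incorrectly applies a non-existent rule '(a+b)^n = a^n + b^n'. This is false in general. The correct expansion uses the binomial theorem. The actual value is (2 + 2)^4 = 4^4 = 256, not 32.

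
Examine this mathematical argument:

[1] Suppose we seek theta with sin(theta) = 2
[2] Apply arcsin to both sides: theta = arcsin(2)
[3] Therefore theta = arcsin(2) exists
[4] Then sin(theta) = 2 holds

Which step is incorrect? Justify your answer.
Step 2: Apply arcsin to both sides: theta = arcsin(2)

Step 2 applies arcsin to 2. However, arcsin(x) is only defined for x in [-1, 1] because sin(theta) can only produce values in that range. Since |2| > 1, arcsin(2) is undefined. There is no angle whose sine equals 2.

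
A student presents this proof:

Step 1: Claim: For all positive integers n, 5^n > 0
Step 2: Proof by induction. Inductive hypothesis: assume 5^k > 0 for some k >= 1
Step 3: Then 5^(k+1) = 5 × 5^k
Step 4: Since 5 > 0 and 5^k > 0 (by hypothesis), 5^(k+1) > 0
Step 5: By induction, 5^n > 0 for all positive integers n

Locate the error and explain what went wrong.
Step 5: By induction, 5^n > 0 for all positive integers n

Step 5 concludes the proof by induction, but no base case was ever established. A valid induction proof requires: (1) a base case proving 5^1 > 0, and (2) an inductive step showing IF 5^k > 0 THEN 5^(k+1) > 0. Steps 2-4 correctly establish the inductive step, but without the base case the conclusion in step 5 does not follow.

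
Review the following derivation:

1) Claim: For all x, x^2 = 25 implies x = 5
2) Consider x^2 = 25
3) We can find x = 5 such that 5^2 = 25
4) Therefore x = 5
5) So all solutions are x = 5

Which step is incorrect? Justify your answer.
Step 4: Therefore x = 5

Step 4 incorrectly concludes that x = 5 is the only solution. The proof shows that x = 5 is A solution (existence), but does not show it is the ONLY solution (uniqueness). In fact, x = -5 is also a solution since (-5)^2 = 25. Finding one solution doesn't prove there are no others.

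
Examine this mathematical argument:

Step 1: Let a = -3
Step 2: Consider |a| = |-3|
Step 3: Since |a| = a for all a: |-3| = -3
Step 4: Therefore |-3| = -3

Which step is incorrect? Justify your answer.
Step 3: Since |a| = a for all a: |-3| = -3

Step 3 incorrectly states that |a| = a for all a. The correct definition is |a| = a when a >= 0, and |a| = -a when a < 0. Since -3 < 0, we have |-3| = -(-3) = 3, not -3.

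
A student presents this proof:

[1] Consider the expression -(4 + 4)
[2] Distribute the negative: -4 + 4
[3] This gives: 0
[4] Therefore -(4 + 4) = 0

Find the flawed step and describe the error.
Step 2: Distribute the negative: -4 + 4

Step 2 incorrectly distributes the negative sign. The correct distribution is -(4 + 4) = -4 - 4 = -8. The negative must be applied to both terms, not just the first. The error treats -(4 + 4) as -4 + 4, which equals 0 instead of -8.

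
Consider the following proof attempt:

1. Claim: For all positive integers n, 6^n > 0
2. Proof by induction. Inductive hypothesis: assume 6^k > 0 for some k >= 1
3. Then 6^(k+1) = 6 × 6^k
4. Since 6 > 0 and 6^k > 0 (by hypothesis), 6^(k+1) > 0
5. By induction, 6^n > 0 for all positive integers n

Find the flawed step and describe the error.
Step 5: By induction, 6^n > 0 for all positive integers n

Step 5 concludes the proof by induction, but no base case was ever established. A valid induction proof requires: (1) a base case proving 6^1 > 0, and (2) an inductive step showing IF 6^k > 0 THEN 6^(k+1) > 0. Steps 2-4 correctly establish the inductive step, but without the base case the conclusion in step 5 does not follow.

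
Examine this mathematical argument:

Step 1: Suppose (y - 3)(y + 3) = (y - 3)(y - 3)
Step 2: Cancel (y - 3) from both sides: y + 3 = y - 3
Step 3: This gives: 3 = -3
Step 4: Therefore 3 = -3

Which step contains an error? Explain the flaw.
Step 2: Cancel (y - 3) from both sides: y + 3 = y - 3

Step 2 cancels (y - 3) from both sides. This is only valid if (y - 3) ≠ 0, i.e., y ≠ 3. When y = 3, both sides equal zero regardless of the other factors. The correct approach requires considering y = 3 as a separate case.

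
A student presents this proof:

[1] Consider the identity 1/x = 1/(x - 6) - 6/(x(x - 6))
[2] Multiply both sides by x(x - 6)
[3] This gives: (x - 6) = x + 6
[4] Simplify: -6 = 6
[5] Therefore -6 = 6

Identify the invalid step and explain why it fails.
Step 3: This gives: (x - 6) = x + 6

Step 3 makes a sign error when clearing denominators. Multiplying -6/(x(x - 6)) by x(x - 6) gives -6, not +6. The correct result is (x - 6) = x - 6, which is trivially true, not (x - 6) = x + 6. (Step 1 is a valid identity: 1/(x - 6) - 6/(x(x - 6)) = (x - 6)/(x(x - 6)) = 1/x.)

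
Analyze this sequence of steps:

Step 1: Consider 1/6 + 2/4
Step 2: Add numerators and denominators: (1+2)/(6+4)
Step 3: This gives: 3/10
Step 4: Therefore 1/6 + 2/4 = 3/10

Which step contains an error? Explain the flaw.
Step 2: Add numerators and denominators: (1+2)/(6+4)

Step 2 incorrectly adds fractions by separately adding numerators and denominators. This is wrong. The correct method requires a common denominator: 1/6 + 2/4 = (1×4 + 2×6)/(6×4) = 16/24 = 2/3. The method used gives 3/10, which is different.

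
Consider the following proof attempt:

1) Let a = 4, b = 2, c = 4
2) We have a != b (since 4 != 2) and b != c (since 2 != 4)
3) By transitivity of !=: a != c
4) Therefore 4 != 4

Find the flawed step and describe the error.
Step 3: By transitivity of !=: a != c

Step 3 incorrectly applies transitivity to the '!=' relation. Transitivity states: if a R b and b R c, then a R c. However, '!=' is not transitive. Counterexample: 4 != 2 and 2 != 4, but 4 = 4 (both equal 4). Transitivity holds for relations like <, <=, =, but not for !=.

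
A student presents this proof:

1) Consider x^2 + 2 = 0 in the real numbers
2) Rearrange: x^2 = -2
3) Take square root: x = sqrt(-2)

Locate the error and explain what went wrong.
Step 3: Take square root: x = sqrt(-2)

Step 3 takes the square root of -2, which is negative. In the real number system, the square root of a negative number is undefined. The equation x^2 + 2 = 0 has no real solutions. Square roots of negative numbers only exist in the complex numbers.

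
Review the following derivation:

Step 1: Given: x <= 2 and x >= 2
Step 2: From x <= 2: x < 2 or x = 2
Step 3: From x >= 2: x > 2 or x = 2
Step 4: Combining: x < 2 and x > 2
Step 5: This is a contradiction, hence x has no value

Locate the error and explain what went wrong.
Step 4: Combining: x < 2 and x > 2

Step 4 incorrectly combines the conditions. From x <= 2 and x >= 2, the intersection is x = 2. The error treats the 'or' cases as 'and' requirements. The correct conclusion is that x = 2 is the unique solution, not that no solution exists.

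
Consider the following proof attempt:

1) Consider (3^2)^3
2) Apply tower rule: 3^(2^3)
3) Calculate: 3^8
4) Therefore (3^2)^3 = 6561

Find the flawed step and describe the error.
Step 2: Apply tower rule: 3^(2^3)

Step 2 incorrectly states that (a^b)^c = a^(b^c). The correct rule is (a^b)^c = a^(b×c). The actual value is (3^2)^3 = 3^6 = 729, not 3^8 = 6561.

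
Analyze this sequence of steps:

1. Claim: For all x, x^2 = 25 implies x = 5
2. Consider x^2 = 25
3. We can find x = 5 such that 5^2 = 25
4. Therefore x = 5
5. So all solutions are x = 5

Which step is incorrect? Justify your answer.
Step 4: Therefore x = 5

Step 4 incorrectly concludes that x = 5 is the only solution. The proof shows that x = 5 is A solution (existence), but does not show it is the ONLY solution (uniqueness). In fact, x = -5 is also a solution since (-5)^2 = 25. Finding one solution doesn't prove there are no others.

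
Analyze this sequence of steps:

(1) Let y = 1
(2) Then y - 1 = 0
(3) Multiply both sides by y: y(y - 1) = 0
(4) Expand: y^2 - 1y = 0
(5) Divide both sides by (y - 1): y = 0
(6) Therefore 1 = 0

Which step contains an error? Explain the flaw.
Step 5: Divide both sides by (y - 1): y = 0

Step 5 divides both sides by (y - 1). However, since y = 1, we have (y - 1) = 0. Division by zero is undefined, making this step invalid.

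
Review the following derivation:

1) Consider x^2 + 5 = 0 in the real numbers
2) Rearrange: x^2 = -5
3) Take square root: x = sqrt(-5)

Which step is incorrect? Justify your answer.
Step 3: Take square root: x = sqrt(-5)

Step 3 takes the square root of -5, which is negative. In the real number system, the square root of a negative number is undefined. The equation x^2 + 5 = 0 has no real solutions. Square roots of negative numbers only exist in the complex numbers.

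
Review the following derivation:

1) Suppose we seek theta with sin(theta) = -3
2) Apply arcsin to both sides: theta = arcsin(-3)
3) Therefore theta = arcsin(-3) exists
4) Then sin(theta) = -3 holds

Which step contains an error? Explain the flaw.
Step 2: Apply arcsin to both sides: theta = arcsin(-3)

Step 2 applies arcsin to -3. However, arcsin(x) is only defined for x in [-1, 1] because sin(theta) can only produce values in that range. Since |-3| > 1, arcsin(-3) is undefined. There is no angle whose sine equals -3.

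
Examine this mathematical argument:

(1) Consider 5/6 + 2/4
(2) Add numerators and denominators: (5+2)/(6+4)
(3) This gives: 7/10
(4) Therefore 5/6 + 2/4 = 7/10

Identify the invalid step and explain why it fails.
Step 2: Add numerators and denominators: (5+2)/(6+4)

Step 2 incorrectly adds fractions by separately adding numerators and denominators. This is wrong. The correct method requires a common denominator: 5/6 + 2/4 = (5×4 + 2×6)/(6×4) = 32/24 = 4/3. The method used gives 7/10, which is different.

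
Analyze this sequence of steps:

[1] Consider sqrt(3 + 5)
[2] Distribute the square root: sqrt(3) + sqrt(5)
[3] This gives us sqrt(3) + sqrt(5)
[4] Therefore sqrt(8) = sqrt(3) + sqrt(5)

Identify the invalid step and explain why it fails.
Step 2: Distribute the square root: sqrt(3) + sqrt(5)

Step 2 incorrectly 'distributes' the square root over addition. The square root function does not distribute: sqrt(a + b) ≠ sqrt(a) + sqrt(b). In fact, sqrt(3 + 5) = sqrt(8) ≈ 2.8284, while sqrt(3) + sqrt(5) ≈ 3.9681.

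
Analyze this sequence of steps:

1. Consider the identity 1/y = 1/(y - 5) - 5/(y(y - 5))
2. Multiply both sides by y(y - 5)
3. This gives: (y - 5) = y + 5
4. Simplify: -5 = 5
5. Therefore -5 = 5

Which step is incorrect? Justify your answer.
Step 3: This gives: (y - 5) = y + 5

Step 3 makes a sign error when clearing denominators. Multiplying -5/(y(y - 5)) by y(y - 5) gives -5, not +5. The correct result is (y - 5) = y - 5, which is trivially true, not (y - 5) = y + 5. (Step 1 is a valid identity: 1/(y - 5) - 5/(y(y - 5)) = (y - 5)/(y(y - 5)) = 1/y.)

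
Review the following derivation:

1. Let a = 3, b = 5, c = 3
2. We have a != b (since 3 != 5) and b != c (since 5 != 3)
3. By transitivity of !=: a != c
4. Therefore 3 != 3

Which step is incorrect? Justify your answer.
Step 3: By transitivity of !=: a != c

Step 3 incorrectly applies transitivity to the '!=' relation. Transitivity states: if a R b and b R c, then a R c. However, '!=' is not transitive. Counterexample: 3 != 5 and 5 != 3, but 3 = 3 (both equal 3). Transitivity holds for relations like <, <=, =, but not for !=.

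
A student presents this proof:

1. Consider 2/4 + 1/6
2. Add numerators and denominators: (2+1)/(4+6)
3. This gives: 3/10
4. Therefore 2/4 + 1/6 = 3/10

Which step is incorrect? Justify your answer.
Step 2: Add numerators and denominators: (2+1)/(4+6)

Step 2 incorrectly adds fractions by separately adding numerators and denominators. This is wrong. The correct method requires a common denominator: 2/4 + 1/6 = (2×6 + 1×4)/(4×6) = 16/24 = 2/3. The method used gives 3/10, which is different.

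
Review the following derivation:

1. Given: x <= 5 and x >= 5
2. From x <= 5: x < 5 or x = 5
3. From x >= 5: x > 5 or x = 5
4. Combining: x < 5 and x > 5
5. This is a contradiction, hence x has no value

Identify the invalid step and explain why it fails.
Step 4: Combining: x < 5 and x > 5

Step 4 incorrectly combines the conditions. From x <= 5 and x >= 5, the intersection is x = 5. The error treats the 'or' cases as 'and' requirements. The correct conclusion is that x = 5 is the unique solution, not that no solution exists.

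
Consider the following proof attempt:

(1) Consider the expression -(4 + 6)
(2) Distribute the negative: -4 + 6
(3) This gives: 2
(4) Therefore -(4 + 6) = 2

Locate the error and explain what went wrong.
Step 2: Distribute the negative: -4 + 6

Step 2 incorrectly distributes the negative sign. The correct distribution is -(4 + 6) = -4 - 6 = -10. The negative must be applied to both terms, not just the first. The error treats -(4 + 6) as -4 + 6, which equals 2 instead of -10.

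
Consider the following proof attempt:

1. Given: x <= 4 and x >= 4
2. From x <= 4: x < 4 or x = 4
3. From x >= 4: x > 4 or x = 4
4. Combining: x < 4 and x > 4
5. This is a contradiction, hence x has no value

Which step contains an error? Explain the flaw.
Step 4: Combining: x < 4 and x > 4

Step 4 incorrectly combines the conditions. From x <= 4 and x >= 4, the intersection is x = 4. The error treats the 'or' cases as 'and' requirements. The correct conclusion is that x = 4 is the unique solution, not that no solution exists.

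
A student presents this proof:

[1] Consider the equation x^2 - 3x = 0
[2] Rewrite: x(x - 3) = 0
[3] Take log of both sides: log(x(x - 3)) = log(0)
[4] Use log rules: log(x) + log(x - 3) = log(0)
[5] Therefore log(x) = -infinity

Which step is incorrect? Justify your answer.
Step 3: Take log of both sides: log(x(x - 3)) = log(0)

Step 3 takes the logarithm of both sides, resulting in log(0) on the right side. The logarithm is only defined for positive numbers; log(0) is undefined (approaches negative infinity). This operation is invalid.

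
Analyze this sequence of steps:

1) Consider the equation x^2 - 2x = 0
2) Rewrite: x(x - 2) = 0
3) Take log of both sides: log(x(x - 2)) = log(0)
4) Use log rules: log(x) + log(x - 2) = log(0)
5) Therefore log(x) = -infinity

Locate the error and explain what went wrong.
Step 3: Take log of both sides: log(x(x - 2)) = log(0)

Step 3 takes the logarithm of both sides, resulting in log(0) on the right side. The logarithm is only defined for positive numbers; log(0) is undefined (approaches negative infinity). This operation is invalid.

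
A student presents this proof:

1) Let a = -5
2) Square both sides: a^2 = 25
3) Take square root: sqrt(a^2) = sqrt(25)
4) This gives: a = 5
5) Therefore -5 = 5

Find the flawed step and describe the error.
Step 4: This gives: a = 5

Step 4 incorrectly states that sqrt(a^2) = a. The correct identity is sqrt(a^2) = |a|. Since a = -5 < 0, we have sqrt(a^2) = |-5| = 5, not a = -5.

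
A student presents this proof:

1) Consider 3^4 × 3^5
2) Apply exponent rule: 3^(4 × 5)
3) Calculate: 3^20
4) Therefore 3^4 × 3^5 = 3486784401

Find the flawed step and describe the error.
Step 2: Apply exponent rule: 3^(4 × 5)

Step 2 incorrectly states that a^b × a^c = a^(b×c). The correct rule is a^b × a^c = a^(b+c). The actual value is 3^4 × 3^5 = 3^9 = 19683, not 3^20 = 3486784401.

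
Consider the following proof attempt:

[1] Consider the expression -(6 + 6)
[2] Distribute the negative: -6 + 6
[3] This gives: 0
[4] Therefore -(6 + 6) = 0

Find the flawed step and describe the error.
Step 2: Distribute the negative: -6 + 6

Step 2 incorrectly distributes the negative sign. The correct distribution is -(6 + 6) = -6 - 6 = -12. The negative must be applied to both terms, not just the first. The error treats -(6 + 6) as -6 + 6, which equals 0 instead of -12.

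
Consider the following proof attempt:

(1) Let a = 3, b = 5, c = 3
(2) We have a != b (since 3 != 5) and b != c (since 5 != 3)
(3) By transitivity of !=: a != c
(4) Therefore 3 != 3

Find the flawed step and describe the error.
Step 3: By transitivity of !=: a != c

Step 3 incorrectly applies transitivity to the '!=' relation. Transitivity states: if a R b and b R c, then a R c. However, '!=' is not transitive. Counterexample: 3 != 5 and 5 != 3, but 3 = 3 (both equal 3). Transitivity holds for relations like <, <=, =, but not for !=.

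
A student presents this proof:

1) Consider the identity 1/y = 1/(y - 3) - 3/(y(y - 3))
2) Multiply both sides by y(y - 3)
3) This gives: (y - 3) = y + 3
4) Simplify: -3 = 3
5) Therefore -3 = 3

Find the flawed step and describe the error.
Step 3: This gives: (y - 3) = y + 3

Step 3 makes a sign error when clearing denominators. Multiplying -3/(y(y - 3)) by y(y - 3) gives -3, not +3. The correct result is (y - 3) = y - 3, which is trivially true, not (y - 3) = y + 3. (Step 1 is a valid identity: 1/(y - 3) - 3/(y(y - 3)) = (y - 3)/(y(y - 3)) = 1/y.)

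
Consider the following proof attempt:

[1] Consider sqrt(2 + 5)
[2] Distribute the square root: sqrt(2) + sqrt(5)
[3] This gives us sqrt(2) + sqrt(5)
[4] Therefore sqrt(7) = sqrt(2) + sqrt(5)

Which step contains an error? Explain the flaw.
Step 2: Distribute the square root: sqrt(2) + sqrt(5)

Step 2 incorrectly 'distributes' the square root over addition. The square root function does not distribute: sqrt(a + b) ≠ sqrt(a) + sqrt(b). In fact, sqrt(2 + 5) = sqrt(7) ≈ 2.6458, while sqrt(2) + sqrt(5) ≈ 3.6503.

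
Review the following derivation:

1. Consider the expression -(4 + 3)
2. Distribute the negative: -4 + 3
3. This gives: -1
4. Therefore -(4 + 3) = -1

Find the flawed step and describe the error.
Step 2: Distribute the negative: -4 + 3

Step 2 incorrectly distributes the negative sign. The correct distribution is -(4 + 3) = -4 - 3 = -7. The negative must be applied to both terms, not just the first. The error treats -(4 + 3) as -4 + 3, which equals -1 instead of -7.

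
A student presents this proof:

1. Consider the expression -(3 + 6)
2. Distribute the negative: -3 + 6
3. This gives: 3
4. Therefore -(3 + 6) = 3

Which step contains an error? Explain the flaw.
Step 2: Distribute the negative: -3 + 6

Step 2 incorrectly distributes the negative sign. The correct distribution is -(3 + 6) = -3 - 6 = -9. The negative must be applied to both terms, not just the first. The error treats -(3 + 6) as -3 + 6, which equals 3 instead of -9.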